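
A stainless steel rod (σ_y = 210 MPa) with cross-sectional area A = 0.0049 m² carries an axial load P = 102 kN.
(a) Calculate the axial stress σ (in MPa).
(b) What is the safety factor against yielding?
(a) Axial stress σ = P/A. Convert P = 102 kN = 102000 N.
  σ = 102000 / 0.0049 = 2.082 × 10⁷ Pa = 20.82 MPa
(b) Safety factor SF = σ_y/σ = 210 / 20.82 = 10.09
Final answer: (a) σ = 20.82 MPa, (b) SF = 10.09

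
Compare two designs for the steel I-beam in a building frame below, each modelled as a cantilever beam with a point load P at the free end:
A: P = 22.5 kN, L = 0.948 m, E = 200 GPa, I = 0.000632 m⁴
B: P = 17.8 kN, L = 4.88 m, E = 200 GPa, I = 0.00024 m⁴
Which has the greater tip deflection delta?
Model: a cantilever beam with a point load P at the free end, so delta = (P·L^3) / (3·E·I) (SI units).
  A: delta = (22500 × 0.948^3) / (3 × (2 × 10¹¹) × 0.000632) = 5.055 × 10⁻⁵ m = 0.05055 mm
  B: delta = (17800 × 4.88^3) / (3 × (2 × 10¹¹) × 0.00024) = 0.01437 m = 14.37 mm
14.37 mm > 0.05055 mm, so B is larger.
Final answer: B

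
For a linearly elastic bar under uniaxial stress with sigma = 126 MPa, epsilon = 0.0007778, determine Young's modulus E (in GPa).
Model: a linearly elastic bar under uniaxial stress, so epsilon = sigma / E.
Solve for E: E = sigma / epsilon.
Convert to SI units:
  sigma = 126 MPa = 1.26 × 10⁸ Pa
Substitute:
  E = (1.26 × 10⁸) / 0.0007778
  E = 1.62 × 10¹¹ Pa
Convert: E = 1.62 × 10¹¹ Pa = 162 GPa
Final answer: E = 162 GPa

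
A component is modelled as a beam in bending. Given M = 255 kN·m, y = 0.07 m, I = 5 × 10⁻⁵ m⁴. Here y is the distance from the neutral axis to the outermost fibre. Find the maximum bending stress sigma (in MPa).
Model: a beam in bending, so sigma = (M·y) / I.
Convert to SI units:
  M = 255 kN·m = 255000 N·m
Substitute:
  sigma = (255000 × 0.07) / (5 × 10⁻⁵)
  sigma = 3.57 × 10⁸ Pa
Convert: sigma = 3.57 × 10⁸ Pa = 357 MPa
Final answer: sigma = 357 MPa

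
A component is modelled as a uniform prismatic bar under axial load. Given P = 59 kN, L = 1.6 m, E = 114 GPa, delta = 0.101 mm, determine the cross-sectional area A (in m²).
Model: a uniform prismatic bar under axial load, so delta = (P·L) / (A·E).
Solve for A: A = (P·L) / (delta·E).
Convert to SI units:
  P = 59 kN = 59000 N
  E = 114 GPa = 1.14 × 10¹¹ Pa
  delta = 0.101 mm = 0.000101 m
Substitute:
  A = (59000 × 1.6) / (0.000101 × (1.14 × 10¹¹))
  A = 0.008199 m²
Final answer: A = 0.008199 m²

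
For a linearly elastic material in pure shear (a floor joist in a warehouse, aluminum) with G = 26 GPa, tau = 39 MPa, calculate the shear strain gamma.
Model: a linearly elastic material in pure shear, so tau = G·gamma.
Solve for gamma: gamma = tau / G.
Convert to SI units:
  G = 26 GPa = 2.6 × 10¹⁰ Pa
  tau = 39 MPa = 3.9 × 10⁷ Pa
Substitute:
  gamma = (3.9 × 10⁷) / (2.6 × 10¹⁰)
  gamma = 0.0015
Final answer: gamma = 0.0015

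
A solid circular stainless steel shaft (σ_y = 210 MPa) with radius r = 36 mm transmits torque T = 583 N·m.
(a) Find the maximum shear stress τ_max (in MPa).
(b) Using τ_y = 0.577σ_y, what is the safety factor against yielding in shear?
(a) For a solid circular shaft, τ_max = T·r/J with J = π·r^4/2, i.e. τ_max = 2·T / (π·r^3). Convert r = 36 mm = 0.036 m.
  τ_max = (2 × 583) / (π × 0.036^3) = 7.955 × 10⁶ Pa = 7.955 MPa
(b) τ_y = 0.577 × 210 = 121.17 MPa
  SF = τ_y/τ_max = 121.17 / 7.955 = 15.23
Final answer: (a) τ_max = 7.955 MPa, (b) SF = 15.23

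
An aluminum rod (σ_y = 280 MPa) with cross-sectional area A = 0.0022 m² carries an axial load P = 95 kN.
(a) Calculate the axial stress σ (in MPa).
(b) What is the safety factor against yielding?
(a) Axial stress σ = P/A. Convert P = 95 kN = 95000 N.
  σ = 95000 / 0.0022 = 4.318 × 10⁷ Pa = 43.18 MPa
(b) Safety factor SF = σ_y/σ = 280 / 43.18 = 6.484
Final answer: (a) σ = 43.18 MPa, (b) SF = 6.484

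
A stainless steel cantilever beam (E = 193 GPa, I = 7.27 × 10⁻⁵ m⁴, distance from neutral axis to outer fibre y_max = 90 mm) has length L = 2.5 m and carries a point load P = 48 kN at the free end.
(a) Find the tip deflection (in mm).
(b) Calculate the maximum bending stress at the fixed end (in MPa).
(a) Tip deflection of a cantilever with an end point load: δ = P·L^3 / (3·E·I). Convert P = 48 kN = 48000 N, E = 193 GPa = 1.93 × 10¹¹ Pa.
  δ = (48000 × 2.5^3) / (3 × (1.93 × 10¹¹) × (7.27 × 10⁻⁵)) = 0.01782 m = 17.82 mm
(b) Maximum bending moment at the fixed end: M = P·L = 48000 × 2.5 = 120000 N·m. Convert y_max = 90 mm = 0.09 m.
  σ = M·y_max / I = (120000 × 0.09) / (7.27 × 10⁻⁵) = 1.486 × 10⁸ Pa = 148.6 MPa
Final answer: (a) δ = 17.82 mm, (b) σ = 148.6 MPa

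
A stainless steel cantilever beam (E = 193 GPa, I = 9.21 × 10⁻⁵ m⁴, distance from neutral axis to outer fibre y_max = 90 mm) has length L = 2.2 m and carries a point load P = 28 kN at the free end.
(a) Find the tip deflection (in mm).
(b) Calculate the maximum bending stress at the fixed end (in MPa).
(a) Tip deflection of a cantilever with an end point load: δ = P·L^3 / (3·E·I). Convert P = 28 kN = 28000 N, E = 193 GPa = 1.93 × 10¹¹ Pa.
  δ = (28000 × 2.2^3) / (3 × (1.93 × 10¹¹) × (9.21 × 10⁻⁵)) = 0.005591 m = 5.591 mm
(b) Maximum bending moment at the fixed end: M = P·L = 28000 × 2.2 = 61600 N·m. Convert y_max = 90 mm = 0.09 m.
  σ = M·y_max / I = (61600 × 0.09) / (9.21 × 10⁻⁵) = 6.02 × 10⁷ Pa = 60.2 MPa
Final answer: (a) δ = 5.591 mm, (b) σ = 60.2 MPa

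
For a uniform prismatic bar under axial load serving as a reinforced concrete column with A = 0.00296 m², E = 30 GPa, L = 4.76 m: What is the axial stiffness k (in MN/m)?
Model: a uniform prismatic bar under axial load, so k = (A·E) / L.
Convert to SI units:
  E = 30 GPa = 3 × 10¹⁰ Pa
Substitute:
  k = (0.00296 × (3 × 10¹⁰)) / 4.76
  k = 1.866 × 10⁷ N/m
Convert: k = 1.866 × 10⁷ N/m = 18.66 MN/m
Final answer: k = 18.66 MN/m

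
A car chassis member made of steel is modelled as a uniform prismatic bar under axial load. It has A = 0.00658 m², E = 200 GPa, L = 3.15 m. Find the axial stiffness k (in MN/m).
Model: a uniform prismatic bar under axial load, so k = (A·E) / L.
Convert to SI units:
  E = 200 GPa = 2 × 10¹¹ Pa
Substitute:
  k = (0.00658 × (2 × 10¹¹)) / 3.15
  k = 4.178 × 10⁸ N/m
Convert: k = 4.178 × 10⁸ N/m = 417.8 MN/m
Final answer: k = 417.8 MN/m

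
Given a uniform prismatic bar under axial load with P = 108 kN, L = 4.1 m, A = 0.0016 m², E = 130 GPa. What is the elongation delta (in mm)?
Model: a uniform prismatic bar under axial load, so delta = (P·L) / (A·E).
Convert to SI units:
  P = 108 kN = 108000 N
  E = 130 GPa = 1.3 × 10¹¹ Pa
Substitute:
  delta = (108000 × 4.1) / (0.0016 × (1.3 × 10¹¹))
  delta = 0.002129 m
Convert: delta = 0.002129 m = 2.129 mm
Final answer: delta = 2.129 mm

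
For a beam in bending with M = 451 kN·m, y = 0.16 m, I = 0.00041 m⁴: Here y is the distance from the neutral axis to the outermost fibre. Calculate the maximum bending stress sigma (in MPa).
Model: a beam in bending, so sigma = (M·y) / I.
Convert to SI units:
  M = 451 kN·m = 451000 N·m
Substitute:
  sigma = (451000 × 0.16) / 0.00041
  sigma = 1.76 × 10⁸ Pa
Convert: sigma = 1.76 × 10⁸ Pa = 176 MPa
Final answer: sigma = 176 MPa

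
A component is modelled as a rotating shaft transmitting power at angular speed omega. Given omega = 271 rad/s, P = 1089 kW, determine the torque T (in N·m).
Model: a rotating shaft transmitting power at angular speed omega, so P = T·omega.
Solve for T: T = P / omega.
Convert to SI units:
  P = 1089 kW = 1.089 × 10⁶ W
Substitute:
  T = (1.089 × 10⁶) / 271
  T = 4018 N·m
Final answer: T = 4018 N·m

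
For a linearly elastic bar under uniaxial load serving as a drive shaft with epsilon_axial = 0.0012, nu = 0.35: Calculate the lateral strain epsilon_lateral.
Model: a linearly elastic bar under uniaxial load, so epsilon_lateral = -nu·epsilon_axial.
Substitute:
  epsilon_lateral = -(0.35 × 0.0012)
  epsilon_lateral = -0.00042
Final answer: epsilon_lateral = -0.00042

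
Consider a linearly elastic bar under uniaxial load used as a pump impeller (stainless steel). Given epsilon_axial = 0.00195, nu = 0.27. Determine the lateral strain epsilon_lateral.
Model: a linearly elastic bar under uniaxial load, so epsilon_lateral = -nu·epsilon_axial.
Substitute:
  epsilon_lateral = -(0.27 × 0.00195)
  epsilon_lateral = -0.0005265
Final answer: epsilon_lateral = -0.0005265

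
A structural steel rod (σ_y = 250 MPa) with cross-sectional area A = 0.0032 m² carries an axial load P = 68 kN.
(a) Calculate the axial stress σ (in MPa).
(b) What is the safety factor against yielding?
(a) Axial stress σ = P/A. Convert P = 68 kN = 68000 N.
  σ = 68000 / 0.0032 = 2.125 × 10⁷ Pa = 21.25 MPa
(b) Safety factor SF = σ_y/σ = 250 / 21.25 = 11.76
Final answer: (a) σ = 21.25 MPa, (b) SF = 11.76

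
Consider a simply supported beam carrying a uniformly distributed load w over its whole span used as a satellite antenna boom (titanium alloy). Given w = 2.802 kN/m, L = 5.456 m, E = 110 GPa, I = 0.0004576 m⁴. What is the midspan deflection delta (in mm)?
Model: a simply supported beam carrying a uniformly distributed load w over its whole span, so delta = (5·w·L^4) / (384·E·I).
Convert to SI units:
  w = 2.802 kN/m = 2802 N/m
  E = 110 GPa = 1.1 × 10¹¹ Pa
Substitute:
  delta = (5 × 2802 × 5.456^4) / (384 × (1.1 × 10¹¹) × 0.0004576)
  delta = 0.0006423 m
Convert: delta = 0.0006423 m = 0.6423 mm
Final answer: delta = 0.6423 mm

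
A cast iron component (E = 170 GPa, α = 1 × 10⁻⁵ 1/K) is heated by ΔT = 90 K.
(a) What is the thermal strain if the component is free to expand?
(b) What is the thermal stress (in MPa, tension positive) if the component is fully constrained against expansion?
(a) Free thermal strain ε_th = α·ΔT = (1 × 10⁻⁵) × 90 = 0.0009
(b) Fully constrained, the expansion is suppressed, so σ = -E·α·ΔT. Convert E = 170 GPa = 1.7 × 10¹¹ Pa.
  σ = -(1.7 × 10¹¹) × (1 × 10⁻⁵) × 90 = -1.53 × 10⁸ Pa = -153 MPa (compressive)
Final answer: (a) ε_th = 0.0009, (b) σ = -153 MPa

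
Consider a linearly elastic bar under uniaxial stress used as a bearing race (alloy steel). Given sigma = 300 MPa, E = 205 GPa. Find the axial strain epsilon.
Model: a linearly elastic bar under uniaxial stress, so epsilon = sigma / E.
Convert to SI units:
  sigma = 300 MPa = 3 × 10⁸ Pa
  E = 205 GPa = 2.05 × 10¹¹ Pa
Substitute:
  epsilon = (3 × 10⁸) / (2.05 × 10¹¹)
  epsilon = 0.001463
Final answer: epsilon = 0.001463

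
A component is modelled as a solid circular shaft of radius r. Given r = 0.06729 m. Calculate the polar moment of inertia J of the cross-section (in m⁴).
Model: a solid circular shaft of radius r, so J = (π·r^4) / 2.
Substitute:
  J = (π × 0.06729^4) / 2
  J = 3.22 × 10⁻⁵ m⁴
Final answer: J = 3.22 × 10⁻⁵ m⁴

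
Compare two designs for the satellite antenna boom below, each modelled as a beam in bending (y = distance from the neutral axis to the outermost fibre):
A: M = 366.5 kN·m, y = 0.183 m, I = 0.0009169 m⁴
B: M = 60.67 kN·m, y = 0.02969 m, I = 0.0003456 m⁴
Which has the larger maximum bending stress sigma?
Model: a beam in bending (y = distance from the neutral axis to the outermost fibre), so sigma = (M·y) / I (SI units).
  A: sigma = (366500 × 0.183) / 0.0009169 = 7.315 × 10⁷ Pa = 73.15 MPa
  B: sigma = (60670 × 0.02969) / 0.0003456 = 5.212 × 10⁶ Pa = 5.212 MPa
73.15 MPa > 5.212 MPa, so A is larger.
Final answer: A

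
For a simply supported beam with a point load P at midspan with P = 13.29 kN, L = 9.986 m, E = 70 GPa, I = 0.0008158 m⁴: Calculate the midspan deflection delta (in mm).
Model: a simply supported beam with a point load P at midspan, so delta = (P·L^3) / (48·E·I).
Convert to SI units:
  P = 13.29 kN = 13290 N
  E = 70 GPa = 7 × 10¹⁰ Pa
Substitute:
  delta = (13290 × 9.986^3) / (48 × (7 × 10¹⁰) × 0.0008158)
  delta = 0.004828 m
Convert: delta = 0.004828 m = 4.828 mm
Final answer: delta = 4.828 mm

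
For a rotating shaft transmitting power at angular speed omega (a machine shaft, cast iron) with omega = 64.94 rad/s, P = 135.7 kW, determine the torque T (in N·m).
Model: a rotating shaft transmitting power at angular speed omega, so P = T·omega.
Solve for T: T = P / omega.
Convert to SI units:
  P = 135.7 kW = 135700 W
Substitute:
  T = 135700 / 64.94
  T = 2090 N·m
Final answer: T = 2090 N·m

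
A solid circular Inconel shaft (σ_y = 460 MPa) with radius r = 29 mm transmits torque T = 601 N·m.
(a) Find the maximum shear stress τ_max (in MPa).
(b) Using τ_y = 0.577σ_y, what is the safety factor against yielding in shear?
(a) For a solid circular shaft, τ_max = T·r/J with J = π·r^4/2, i.e. τ_max = 2·T / (π·r^3). Convert r = 29 mm = 0.029 m.
  τ_max = (2 × 601) / (π × 0.029^3) = 1.569 × 10⁷ Pa = 15.69 MPa
(b) τ_y = 0.577 × 460 = 265.42 MPa
  SF = τ_y/τ_max = 265.42 / 15.69 = 16.92
Final answer: (a) τ_max = 15.69 MPa, (b) SF = 16.92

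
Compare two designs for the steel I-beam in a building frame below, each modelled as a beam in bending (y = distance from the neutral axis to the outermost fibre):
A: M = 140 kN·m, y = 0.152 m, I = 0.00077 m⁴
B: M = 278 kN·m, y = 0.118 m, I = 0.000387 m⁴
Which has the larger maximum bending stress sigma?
Model: a beam in bending (y = distance from the neutral axis to the outermost fibre), so sigma = (M·y) / I (SI units).
  A: sigma = (140000 × 0.152) / 0.00077 = 2.764 × 10⁷ Pa = 27.64 MPa
  B: sigma = (278000 × 0.118) / 0.000387 = 8.476 × 10⁷ Pa = 84.76 MPa
84.76 MPa > 27.64 MPa, so B is larger.
Final answer: B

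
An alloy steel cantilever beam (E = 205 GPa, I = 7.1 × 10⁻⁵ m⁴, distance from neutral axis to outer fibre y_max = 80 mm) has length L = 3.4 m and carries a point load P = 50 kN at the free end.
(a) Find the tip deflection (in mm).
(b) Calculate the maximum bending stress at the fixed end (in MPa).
(a) Tip deflection of a cantilever with an end point load: δ = P·L^3 / (3·E·I). Convert P = 50 kN = 50000 N, E = 205 GPa = 2.05 × 10¹¹ Pa.
  δ = (50000 × 3.4^3) / (3 × (2.05 × 10¹¹) × (7.1 × 10⁻⁵)) = 0.04501 m = 45.01 mm
(b) Maximum bending moment at the fixed end: M = P·L = 50000 × 3.4 = 170000 N·m. Convert y_max = 80 mm = 0.08 m.
  σ = M·y_max / I = (170000 × 0.08) / (7.1 × 10⁻⁵) = 1.915 × 10⁸ Pa = 191.5 MPa
Final answer: (a) δ = 45.01 mm, (b) σ = 191.5 MPa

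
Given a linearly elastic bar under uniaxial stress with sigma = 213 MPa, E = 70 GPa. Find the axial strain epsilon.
Model: a linearly elastic bar under uniaxial stress, so epsilon = sigma / E.
Convert to SI units:
  sigma = 213 MPa = 2.13 × 10⁸ Pa
  E = 70 GPa = 7 × 10¹⁰ Pa
Substitute:
  epsilon = (2.13 × 10⁸) / (7 × 10¹⁰)
  epsilon = 0.003043
Final answer: epsilon = 0.003043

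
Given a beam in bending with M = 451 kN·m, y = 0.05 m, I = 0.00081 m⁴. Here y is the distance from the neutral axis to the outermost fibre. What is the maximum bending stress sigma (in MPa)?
Model: a beam in bending, so sigma = (M·y) / I.
Convert to SI units:
  M = 451 kN·m = 451000 N·m
Substitute:
  sigma = (451000 × 0.05) / 0.00081
  sigma = 2.784 × 10⁷ Pa
Convert: sigma = 2.784 × 10⁷ Pa = 27.84 MPa
Final answer: sigma = 27.84 MPa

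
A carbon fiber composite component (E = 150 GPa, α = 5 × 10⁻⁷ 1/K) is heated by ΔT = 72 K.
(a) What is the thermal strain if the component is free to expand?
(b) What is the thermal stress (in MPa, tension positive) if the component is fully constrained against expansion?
(a) Free thermal strain ε_th = α·ΔT = (5 × 10⁻⁷) × 72 = 3.6 × 10⁻⁵
(b) Fully constrained, the expansion is suppressed, so σ = -E·α·ΔT. Convert E = 150 GPa = 1.5 × 10¹¹ Pa.
  σ = -(1.5 × 10¹¹) × (5 × 10⁻⁷) × 72 = -5.4 × 10⁶ Pa = -5.4 MPa (compressive)
Final answer: (a) ε_th = 3.6 × 10⁻⁵, (b) σ = -5.4 MPa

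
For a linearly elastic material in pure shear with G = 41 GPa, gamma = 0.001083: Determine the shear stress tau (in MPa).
Model: a linearly elastic material in pure shear, so tau = G·gamma.
Convert to SI units:
  G = 41 GPa = 4.1 × 10¹⁰ Pa
Substitute:
  tau = (4.1 × 10¹⁰) × 0.001083
  tau = 4.44 × 10⁷ Pa
Convert: tau = 4.44 × 10⁷ Pa = 44.4 MPa
Final answer: tau = 44.4 MPa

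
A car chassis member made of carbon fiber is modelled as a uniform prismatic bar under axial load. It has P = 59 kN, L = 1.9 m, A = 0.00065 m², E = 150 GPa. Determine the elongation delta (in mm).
Model: a uniform prismatic bar under axial load, so delta = (P·L) / (A·E).
Convert to SI units:
  P = 59 kN = 59000 N
  E = 150 GPa = 1.5 × 10¹¹ Pa
Substitute:
  delta = (59000 × 1.9) / (0.00065 × (1.5 × 10¹¹))
  delta = 0.00115 m
Convert: delta = 0.00115 m = 1.15 mm
Final answer: delta = 1.15 mm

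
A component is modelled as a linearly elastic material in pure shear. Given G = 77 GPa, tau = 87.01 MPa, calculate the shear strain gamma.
Model: a linearly elastic material in pure shear, so tau = G·gamma.
Solve for gamma: gamma = tau / G.
Convert to SI units:
  G = 77 GPa = 7.7 × 10¹⁰ Pa
  tau = 87.01 MPa = 8.701 × 10⁷ Pa
Substitute:
  gamma = (8.701 × 10⁷) / (7.7 × 10¹⁰)
  gamma = 0.00113
Final answer: gamma = 0.00113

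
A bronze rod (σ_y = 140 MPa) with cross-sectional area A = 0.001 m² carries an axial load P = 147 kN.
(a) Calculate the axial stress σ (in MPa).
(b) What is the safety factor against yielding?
(a) Axial stress σ = P/A. Convert P = 147 kN = 147000 N.
  σ = 147000 / 0.001 = 1.47 × 10⁸ Pa = 147 MPa
(b) Safety factor SF = σ_y/σ = 140 / 147 = 0.9524
Final answer: (a) σ = 147 MPa, (b) SF = 0.9524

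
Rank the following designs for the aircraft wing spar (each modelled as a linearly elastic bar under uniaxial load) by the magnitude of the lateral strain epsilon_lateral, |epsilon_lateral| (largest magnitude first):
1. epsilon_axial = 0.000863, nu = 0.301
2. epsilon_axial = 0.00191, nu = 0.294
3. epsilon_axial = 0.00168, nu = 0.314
Model: a linearly elastic bar under uniaxial load, so epsilon_lateral = -nu·epsilon_axial (SI units).
  Case 1: epsilon_lateral = -(0.301 × 0.000863) = -0.0002598
  Case 2: epsilon_lateral = -(0.294 × 0.00191) = -0.0005615
  Case 3: epsilon_lateral = -(0.314 × 0.00168) = -0.0005275
Ordering by |epsilon_lateral|: 0.0005615 (case 2) > 0.0005275 (case 3) > 0.0002598 (case 1)
Final answer: 2, 3, 1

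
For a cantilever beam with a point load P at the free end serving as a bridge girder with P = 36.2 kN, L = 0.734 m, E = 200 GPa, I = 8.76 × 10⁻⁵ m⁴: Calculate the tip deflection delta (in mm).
Model: a cantilever beam with a point load P at the free end, so delta = (P·L^3) / (3·E·I).
Convert to SI units:
  P = 36.2 kN = 36200 N
  E = 200 GPa = 2 × 10¹¹ Pa
Substitute:
  delta = (36200 × 0.734^3) / (3 × (2 × 10¹¹) × (8.76 × 10⁻⁵))
  delta = 0.0002724 m
Convert: delta = 0.0002724 m = 0.2724 mm
Final answer: delta = 0.2724 mm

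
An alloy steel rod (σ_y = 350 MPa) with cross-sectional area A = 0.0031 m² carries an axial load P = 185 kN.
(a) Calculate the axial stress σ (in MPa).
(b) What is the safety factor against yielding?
(a) Axial stress σ = P/A. Convert P = 185 kN = 185000 N.
  σ = 185000 / 0.0031 = 5.968 × 10⁷ Pa = 59.68 MPa
(b) Safety factor SF = σ_y/σ = 350 / 59.68 = 5.865
Final answer: (a) σ = 59.68 MPa, (b) SF = 5.865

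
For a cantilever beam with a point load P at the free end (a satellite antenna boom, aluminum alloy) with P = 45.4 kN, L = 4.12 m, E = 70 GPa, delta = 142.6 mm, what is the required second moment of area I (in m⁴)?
Model: a cantilever beam with a point load P at the free end, so delta = (P·L^3) / (3·E·I).
Solve for I: I = (P·L^3) / (3·delta·E).
Convert to SI units:
  P = 45.4 kN = 45400 N
  E = 70 GPa = 7 × 10¹⁰ Pa
  delta = 142.6 mm = 0.1426 m
Substitute:
  I = (45400 × 4.12^3) / (3 × 0.1426 × (7 × 10¹⁰))
  I = 0.000106 m⁴
Final answer: I = 0.000106 m⁴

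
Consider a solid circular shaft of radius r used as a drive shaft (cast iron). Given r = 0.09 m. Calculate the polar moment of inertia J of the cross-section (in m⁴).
Model: a solid circular shaft of radius r, so J = (π·r^4) / 2.
Substitute:
  J = (π × 0.09^4) / 2
  J = 0.0001031 m⁴
Final answer: J = 0.0001031 m⁴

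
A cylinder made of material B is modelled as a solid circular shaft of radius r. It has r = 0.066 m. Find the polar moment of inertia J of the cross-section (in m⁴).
Model: a solid circular shaft of radius r, so J = (π·r^4) / 2.
Substitute:
  J = (π × 0.066^4) / 2
  J = 2.981 × 10⁻⁵ m⁴
Final answer: J = 2.981 × 10⁻⁵ m⁴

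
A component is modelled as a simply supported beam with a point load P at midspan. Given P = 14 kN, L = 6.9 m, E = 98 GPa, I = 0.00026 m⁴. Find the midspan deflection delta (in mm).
Model: a simply supported beam with a point load P at midspan, so delta = (P·L^3) / (48·E·I).
Convert to SI units:
  P = 14 kN = 14000 N
  E = 98 GPa = 9.8 × 10¹⁰ Pa
Substitute:
  delta = (14000 × 6.9^3) / (48 × (9.8 × 10¹⁰) × 0.00026)
  delta = 0.00376 m
Convert: delta = 0.00376 m = 3.76 mm
Final answer: delta = 3.76 mm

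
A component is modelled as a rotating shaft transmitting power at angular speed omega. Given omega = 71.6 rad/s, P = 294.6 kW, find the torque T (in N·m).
Model: a rotating shaft transmitting power at angular speed omega, so P = T·omega.
Solve for T: T = P / omega.
Convert to SI units:
  P = 294.6 kW = 294600 W
Substitute:
  T = 294600 / 71.6
  T = 4115 N·m
Final answer: T = 4115 N·m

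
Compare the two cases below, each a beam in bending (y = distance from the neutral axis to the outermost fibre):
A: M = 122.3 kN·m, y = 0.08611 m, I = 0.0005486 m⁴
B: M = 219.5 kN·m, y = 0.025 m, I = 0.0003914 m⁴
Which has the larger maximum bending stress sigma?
Model: a beam in bending (y = distance from the neutral axis to the outermost fibre), so sigma = (M·y) / I (SI units).
  A: sigma = (122300 × 0.08611) / 0.0005486 = 1.92 × 10⁷ Pa = 19.2 MPa
  B: sigma = (219500 × 0.025) / 0.0003914 = 1.402 × 10⁷ Pa = 14.02 MPa
19.2 MPa > 14.02 MPa, so A is larger.
Final answer: A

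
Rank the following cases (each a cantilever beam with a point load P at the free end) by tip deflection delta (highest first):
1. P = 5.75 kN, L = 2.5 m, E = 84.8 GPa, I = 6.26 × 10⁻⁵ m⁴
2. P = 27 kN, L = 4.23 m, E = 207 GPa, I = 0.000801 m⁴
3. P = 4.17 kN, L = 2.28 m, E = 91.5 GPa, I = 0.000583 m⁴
Model: a cantilever beam with a point load P at the free end, so delta = (P·L^3) / (3·E·I) (SI units).
  Case 1: delta = (5750 × 2.5^3) / (3 × (8.48 × 10¹⁰) × (6.26 × 10⁻⁵)) = 0.005642 m = 5.642 mm
  Case 2: delta = (27000 × 4.23^3) / (3 × (2.07 × 10¹¹) × 0.000801) = 0.004108 m = 4.108 mm
  Case 3: delta = (4170 × 2.28^3) / (3 × (9.15 × 10¹⁰) × 0.000583) = 0.0003088 m = 0.3088 mm
Ordering: 5.642 mm (case 1) > 4.108 mm (case 2) > 0.3088 mm (case 3)
Final answer: 1, 2, 3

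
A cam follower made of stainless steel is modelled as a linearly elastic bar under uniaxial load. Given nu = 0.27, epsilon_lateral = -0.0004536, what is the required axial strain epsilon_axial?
Model: a linearly elastic bar under uniaxial load, so epsilon_lateral = -nu·epsilon_axial.
Solve for epsilon_axial: epsilon_axial = -epsilon_lateral / nu.
Substitute:
  epsilon_axial = -(-0.0004536) / 0.27
  epsilon_axial = 0.00168
Final answer: epsilon_axial = 0.00168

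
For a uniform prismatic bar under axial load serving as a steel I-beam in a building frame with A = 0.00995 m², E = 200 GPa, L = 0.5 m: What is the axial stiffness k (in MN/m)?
Model: a uniform prismatic bar under axial load, so k = (A·E) / L.
Convert to SI units:
  E = 200 GPa = 2 × 10¹¹ Pa
Substitute:
  k = (0.00995 × (2 × 10¹¹)) / 0.5
  k = 3.98 × 10⁹ N/m
Convert: k = 3.98 × 10⁹ N/m = 3980 MN/m
Final answer: k = 3980 MN/m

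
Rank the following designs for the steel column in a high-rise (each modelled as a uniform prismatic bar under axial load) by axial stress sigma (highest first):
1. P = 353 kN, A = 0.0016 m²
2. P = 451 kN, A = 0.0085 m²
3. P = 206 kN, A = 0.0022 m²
Model: a uniform prismatic bar under axial load, so sigma = P / A (SI units).
  Case 1: sigma = 353000 / 0.0016 = 2.206 × 10⁸ Pa = 220.6 MPa
  Case 2: sigma = 451000 / 0.0085 = 5.306 × 10⁷ Pa = 53.06 MPa
  Case 3: sigma = 206000 / 0.0022 = 9.364 × 10⁷ Pa = 93.64 MPa
Ordering: 220.6 MPa (case 1) > 93.64 MPa (case 3) > 53.06 MPa (case 2)
Final answer: 1, 3, 2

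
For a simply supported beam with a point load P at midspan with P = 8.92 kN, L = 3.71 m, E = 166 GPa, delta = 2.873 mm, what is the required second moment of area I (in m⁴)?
Model: a simply supported beam with a point load P at midspan, so delta = (P·L^3) / (48·E·I).
Solve for I: I = (P·L^3) / (48·delta·E).
Convert to SI units:
  P = 8.92 kN = 8920 N
  E = 166 GPa = 1.66 × 10¹¹ Pa
  delta = 2.873 mm = 0.002873 m
Substitute:
  I = (8920 × 3.71^3) / (48 × 0.002873 × (1.66 × 10¹¹))
  I = 1.99 × 10⁻⁵ m⁴
Final answer: I = 1.99 × 10⁻⁵ m⁴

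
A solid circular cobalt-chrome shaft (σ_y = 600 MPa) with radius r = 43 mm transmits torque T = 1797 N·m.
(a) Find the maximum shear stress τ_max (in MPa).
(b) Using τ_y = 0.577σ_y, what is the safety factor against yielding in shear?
(a) For a solid circular shaft, τ_max = T·r/J with J = π·r^4/2, i.e. τ_max = 2·T / (π·r^3). Convert r = 43 mm = 0.043 m.
  τ_max = (2 × 1797) / (π × 0.043^3) = 1.439 × 10⁷ Pa = 14.39 MPa
(b) τ_y = 0.577 × 600 = 346.2 MPa
  SF = τ_y/τ_max = 346.2 / 14.39 = 24.06
Final answer: (a) τ_max = 14.39 MPa, (b) SF = 24.06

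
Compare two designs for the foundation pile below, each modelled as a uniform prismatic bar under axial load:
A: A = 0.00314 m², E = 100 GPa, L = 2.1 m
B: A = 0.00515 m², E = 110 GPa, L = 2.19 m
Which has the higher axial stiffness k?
Model: a uniform prismatic bar under axial load, so k = (A·E) / L (SI units).
  A: k = (0.00314 × (1 × 10¹¹)) / 2.1 = 1.495 × 10⁸ N/m = 149.5 MN/m
  B: k = (0.00515 × (1.1 × 10¹¹)) / 2.19 = 2.587 × 10⁸ N/m = 258.7 MN/m
258.7 MN/m > 149.5 MN/m, so B is larger.
Final answer: B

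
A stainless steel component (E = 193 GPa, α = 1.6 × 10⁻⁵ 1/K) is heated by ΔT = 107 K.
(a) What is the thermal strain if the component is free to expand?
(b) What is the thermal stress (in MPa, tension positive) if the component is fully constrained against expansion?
(a) Free thermal strain ε_th = α·ΔT = (1.6 × 10⁻⁵) × 107 = 0.001712
(b) Fully constrained, the expansion is suppressed, so σ = -E·α·ΔT. Convert E = 193 GPa = 1.93 × 10¹¹ Pa.
  σ = -(1.93 × 10¹¹) × (1.6 × 10⁻⁵) × 107 = -3.304 × 10⁸ Pa = -330.4 MPa (compressive)
Final answer: (a) ε_th = 0.001712, (b) σ = -330.4 MPa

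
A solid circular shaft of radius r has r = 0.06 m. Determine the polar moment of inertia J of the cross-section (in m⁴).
Model: a solid circular shaft of radius r, so J = (π·r^4) / 2.
Substitute:
  J = (π × 0.06^4) / 2
  J = 2.036 × 10⁻⁵ m⁴
Final answer: J = 2.036 × 10⁻⁵ m⁴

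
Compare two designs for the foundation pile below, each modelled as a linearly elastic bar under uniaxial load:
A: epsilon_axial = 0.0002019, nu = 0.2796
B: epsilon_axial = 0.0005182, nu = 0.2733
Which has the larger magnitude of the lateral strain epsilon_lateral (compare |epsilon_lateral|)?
Model: a linearly elastic bar under uniaxial load, so epsilon_lateral = -nu·epsilon_axial (SI units).
  A: epsilon_lateral = -(0.2796 × 0.0002019) = -5.645 × 10⁻⁵
  B: epsilon_lateral = -(0.2733 × 0.0005182) = -0.0001416
|epsilon_lateral|: A = 5.645 × 10⁻⁵, B = 0.0001416, so B is larger in magnitude.
Final answer: B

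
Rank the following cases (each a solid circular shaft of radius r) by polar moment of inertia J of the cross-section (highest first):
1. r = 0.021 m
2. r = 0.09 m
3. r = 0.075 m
Model: a solid circular shaft of radius r, so J = (π·r^4) / 2 (SI units).
  Case 1: J = (π × 0.021^4) / 2 = 3.055 × 10⁻⁷ m⁴
  Case 2: J = (π × 0.09^4) / 2 = 0.0001031 m⁴
  Case 3: J = (π × 0.075^4) / 2 = 4.97 × 10⁻⁵ m⁴
Ordering: 0.0001031 m⁴ (case 2) > 4.97 × 10⁻⁵ m⁴ (case 3) > 3.055 × 10⁻⁷ m⁴ (case 1)
Final answer: 2, 3, 1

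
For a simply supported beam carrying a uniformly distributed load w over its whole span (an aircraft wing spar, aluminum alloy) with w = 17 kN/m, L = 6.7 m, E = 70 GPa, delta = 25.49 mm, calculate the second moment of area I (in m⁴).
Model: a simply supported beam carrying a uniformly distributed load w over its whole span, so delta = (5·w·L^4) / (384·E·I).
Solve for I: I = (5·w·L^4) / (384·delta·E).
Convert to SI units:
  w = 17 kN/m = 17000 N/m
  E = 70 GPa = 7 × 10¹⁰ Pa
  delta = 25.49 mm = 0.02549 m
Substitute:
  I = (5 × 17000 × 6.7^4) / (384 × 0.02549 × (7 × 10¹⁰))
  I = 0.00025 m⁴
Final answer: I = 0.00025 m⁴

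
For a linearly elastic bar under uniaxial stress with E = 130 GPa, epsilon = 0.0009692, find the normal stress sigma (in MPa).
Model: a linearly elastic bar under uniaxial stress, so epsilon = sigma / E.
Solve for sigma: sigma = epsilon·E.
Convert to SI units:
  E = 130 GPa = 1.3 × 10¹¹ Pa
Substitute:
  sigma = 0.0009692 × (1.3 × 10¹¹)
  sigma = 1.26 × 10⁸ Pa
Convert: sigma = 1.26 × 10⁸ Pa = 126 MPa
Final answer: sigma = 126 MPa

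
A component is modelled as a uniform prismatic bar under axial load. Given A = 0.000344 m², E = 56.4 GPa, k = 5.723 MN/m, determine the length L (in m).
Model: a uniform prismatic bar under axial load, so k = (A·E) / L.
Solve for L: L = (A·E) / k.
Convert to SI units:
  E = 56.4 GPa = 5.64 × 10¹⁰ Pa
  k = 5.723 MN/m = 5.723 × 10⁶ N/m
Substitute:
  L = (0.000344 × (5.64 × 10¹⁰)) / (5.723 × 10⁶)
  L = 3.39 m
Final answer: L = 3.39 m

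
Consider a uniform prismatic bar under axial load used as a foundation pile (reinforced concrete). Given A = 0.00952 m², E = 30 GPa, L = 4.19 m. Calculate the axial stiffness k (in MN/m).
Model: a uniform prismatic bar under axial load, so k = (A·E) / L.
Convert to SI units:
  E = 30 GPa = 3 × 10¹⁰ Pa
Substitute:
  k = (0.00952 × (3 × 10¹⁰)) / 4.19
  k = 6.816 × 10⁷ N/m
Convert: k = 6.816 × 10⁷ N/m = 68.16 MN/m
Final answer: k = 68.16 MN/m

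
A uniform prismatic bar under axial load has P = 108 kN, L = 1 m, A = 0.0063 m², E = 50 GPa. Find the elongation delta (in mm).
Model: a uniform prismatic bar under axial load, so delta = (P·L) / (A·E).
Convert to SI units:
  P = 108 kN = 108000 N
  E = 50 GPa = 5 × 10¹⁰ Pa
Substitute:
  delta = (108000 × 1) / (0.0063 × (5 × 10¹⁰))
  delta = 0.0003429 m
Convert: delta = 0.0003429 m = 0.3429 mm
Final answer: delta = 0.3429 mm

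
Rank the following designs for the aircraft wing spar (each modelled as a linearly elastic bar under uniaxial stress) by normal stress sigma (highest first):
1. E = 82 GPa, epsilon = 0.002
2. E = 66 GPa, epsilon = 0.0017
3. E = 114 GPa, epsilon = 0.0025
Model: a linearly elastic bar under uniaxial stress, so sigma = E·epsilon (SI units).
  Case 1: sigma = (8.2 × 10¹⁰) × 0.002 = 1.64 × 10⁸ Pa = 164 MPa
  Case 2: sigma = (6.6 × 10¹⁰) × 0.0017 = 1.122 × 10⁸ Pa = 112.2 MPa
  Case 3: sigma = (1.14 × 10¹¹) × 0.0025 = 2.85 × 10⁸ Pa = 285 MPa
Ordering: 285 MPa (case 3) > 164 MPa (case 1) > 112.2 MPa (case 2)
Final answer: 3, 1, 2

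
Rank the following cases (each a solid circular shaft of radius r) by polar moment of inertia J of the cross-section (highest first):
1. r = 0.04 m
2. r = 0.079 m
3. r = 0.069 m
Model: a solid circular shaft of radius r, so J = (π·r^4) / 2 (SI units).
  Case 1: J = (π × 0.04^4) / 2 = 4.021 × 10⁻⁶ m⁴
  Case 2: J = (π × 0.079^4) / 2 = 6.118 × 10⁻⁵ m⁴
  Case 3: J = (π × 0.069^4) / 2 = 3.561 × 10⁻⁵ m⁴
Ordering: 6.118 × 10⁻⁵ m⁴ (case 2) > 3.561 × 10⁻⁵ m⁴ (case 3) > 4.021 × 10⁻⁶ m⁴ (case 1)
Final answer: 2, 3, 1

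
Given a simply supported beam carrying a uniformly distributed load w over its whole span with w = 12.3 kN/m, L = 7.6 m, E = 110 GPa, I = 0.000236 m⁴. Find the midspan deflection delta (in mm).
Model: a simply supported beam carrying a uniformly distributed load w over its whole span, so delta = (5·w·L^4) / (384·E·I).
Convert to SI units:
  w = 12.3 kN/m = 12300 N/m
  E = 110 GPa = 1.1 × 10¹¹ Pa
Substitute:
  delta = (5 × 12300 × 7.6^4) / (384 × (1.1 × 10¹¹) × 0.000236)
  delta = 0.02058 m
Convert: delta = 0.02058 m = 20.58 mm
Final answer: delta = 20.58 mm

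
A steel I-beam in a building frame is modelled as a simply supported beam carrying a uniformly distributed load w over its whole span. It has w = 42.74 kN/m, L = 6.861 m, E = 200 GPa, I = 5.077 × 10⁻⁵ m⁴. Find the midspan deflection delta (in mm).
Model: a simply supported beam carrying a uniformly distributed load w over its whole span, so delta = (5·w·L^4) / (384·E·I).
Convert to SI units:
  w = 42.74 kN/m = 42740 N/m
  E = 200 GPa = 2 × 10¹¹ Pa
Substitute:
  delta = (5 × 42740 × 6.861^4) / (384 × (2 × 10¹¹) × (5.077 × 10⁻⁵))
  delta = 0.1214 m
Convert: delta = 0.1214 m = 121.4 mm
Final answer: delta = 121.4 mm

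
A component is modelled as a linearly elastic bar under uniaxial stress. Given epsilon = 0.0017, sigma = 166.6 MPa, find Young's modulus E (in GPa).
Model: a linearly elastic bar under uniaxial stress, so sigma = E·epsilon.
Solve for E: E = sigma / epsilon.
Convert to SI units:
  sigma = 166.6 MPa = 1.666 × 10⁸ Pa
Substitute:
  E = (1.666 × 10⁸) / 0.0017
  E = 9.8 × 10¹⁰ Pa
Convert: E = 9.8 × 10¹⁰ Pa = 98 GPa
Final answer: E = 98 GPa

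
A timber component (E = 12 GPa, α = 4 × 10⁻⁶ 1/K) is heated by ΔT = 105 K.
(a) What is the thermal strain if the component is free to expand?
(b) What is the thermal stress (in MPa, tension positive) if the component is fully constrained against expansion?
(a) Free thermal strain ε_th = α·ΔT = (4 × 10⁻⁶) × 105 = 0.00042
(b) Fully constrained, the expansion is suppressed, so σ = -E·α·ΔT. Convert E = 12 GPa = 1.2 × 10¹⁰ Pa.
  σ = -(1.2 × 10¹⁰) × (4 × 10⁻⁶) × 105 = -5.04 × 10⁶ Pa = -5.04 MPa (compressive)
Final answer: (a) ε_th = 0.00042, (b) σ = -5.04 MPa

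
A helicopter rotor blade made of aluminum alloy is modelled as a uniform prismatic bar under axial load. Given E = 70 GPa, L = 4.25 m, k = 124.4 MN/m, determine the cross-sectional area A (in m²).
Model: a uniform prismatic bar under axial load, so k = (A·E) / L.
Solve for A: A = (k·L) / E.
Convert to SI units:
  E = 70 GPa = 7 × 10¹⁰ Pa
  k = 124.4 MN/m = 1.244 × 10⁸ N/m
Substitute:
  A = ((1.244 × 10⁸) × 4.25) / (7 × 10¹⁰)
  A = 0.007553 m²
Final answer: A = 0.007553 m²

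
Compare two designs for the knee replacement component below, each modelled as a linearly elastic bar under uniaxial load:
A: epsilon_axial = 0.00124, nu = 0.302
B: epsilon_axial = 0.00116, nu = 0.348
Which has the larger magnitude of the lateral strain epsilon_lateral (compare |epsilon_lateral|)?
Model: a linearly elastic bar under uniaxial load, so epsilon_lateral = -nu·epsilon_axial (SI units).
  A: epsilon_lateral = -(0.302 × 0.00124) = -0.0003745
  B: epsilon_lateral = -(0.348 × 0.00116) = -0.0004037
|epsilon_lateral|: A = 0.0003745, B = 0.0004037, so B is larger in magnitude.
Final answer: B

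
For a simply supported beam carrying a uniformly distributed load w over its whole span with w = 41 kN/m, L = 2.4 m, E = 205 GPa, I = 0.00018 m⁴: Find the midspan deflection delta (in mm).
Model: a simply supported beam carrying a uniformly distributed load w over its whole span, so delta = (5·w·L^4) / (384·E·I).
Convert to SI units:
  w = 41 kN/m = 41000 N/m
  E = 205 GPa = 2.05 × 10¹¹ Pa
Substitute:
  delta = (5 × 41000 × 2.4^4) / (384 × (2.05 × 10¹¹) × 0.00018)
  delta = 0.00048 m
Convert: delta = 0.00048 m = 0.48 mm
Final answer: delta = 0.48 mm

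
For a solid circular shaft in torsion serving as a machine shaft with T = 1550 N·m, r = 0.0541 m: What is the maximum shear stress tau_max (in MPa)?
Model: a solid circular shaft in torsion, so tau_max = (2·T) / (π·r^3).
Substitute:
  tau_max = (2 × 1550) / (π × 0.0541^3)
  tau_max = 6.232 × 10⁶ Pa
Convert: tau_max = 6.232 × 10⁶ Pa = 6.232 MPa
Final answer: tau_max = 6.232 MPa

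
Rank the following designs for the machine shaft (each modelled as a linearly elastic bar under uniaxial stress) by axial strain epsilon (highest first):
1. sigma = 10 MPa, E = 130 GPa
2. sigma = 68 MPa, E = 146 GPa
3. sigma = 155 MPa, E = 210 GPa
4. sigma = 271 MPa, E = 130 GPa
Model: a linearly elastic bar under uniaxial stress, so epsilon = sigma / E (SI units).
  Case 1: epsilon = (1 × 10⁷) / (1.3 × 10¹¹) = 7.692 × 10⁻⁵
  Case 2: epsilon = (6.8 × 10⁷) / (1.46 × 10¹¹) = 0.0004658
  Case 3: epsilon = (1.55 × 10⁸) / (2.1 × 10¹¹) = 0.0007381
  Case 4: epsilon = (2.71 × 10⁸) / (1.3 × 10¹¹) = 0.002085
Ordering: 0.002085 (case 4) > 0.0007381 (case 3) > 0.0004658 (case 2) > 7.692 × 10⁻⁵ (case 1)
Final answer: 4, 3, 2, 1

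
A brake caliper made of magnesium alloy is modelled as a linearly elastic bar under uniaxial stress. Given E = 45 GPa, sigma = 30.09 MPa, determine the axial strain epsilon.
Model: a linearly elastic bar under uniaxial stress, so sigma = E·epsilon.
Solve for epsilon: epsilon = sigma / E.
Convert to SI units:
  E = 45 GPa = 4.5 × 10¹⁰ Pa
  sigma = 30.09 MPa = 3.009 × 10⁷ Pa
Substitute:
  epsilon = (3.009 × 10⁷) / (4.5 × 10¹⁰)
  epsilon = 0.0006687
Final answer: epsilon = 0.0006687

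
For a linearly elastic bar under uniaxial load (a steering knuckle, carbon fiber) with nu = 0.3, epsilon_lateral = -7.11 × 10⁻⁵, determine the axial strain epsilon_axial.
Model: a linearly elastic bar under uniaxial load, so epsilon_lateral = -nu·epsilon_axial.
Solve for epsilon_axial: epsilon_axial = -epsilon_lateral / nu.
Substitute:
  epsilon_axial = -(-7.11 × 10⁻⁵) / 0.3
  epsilon_axial = 0.000237
Final answer: epsilon_axial = 0.000237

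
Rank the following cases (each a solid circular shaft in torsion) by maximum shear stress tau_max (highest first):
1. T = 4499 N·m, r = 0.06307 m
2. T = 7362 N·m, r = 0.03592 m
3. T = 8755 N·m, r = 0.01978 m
Model: a solid circular shaft in torsion, so tau_max = (2·T) / (π·r^3) (SI units).
  Case 1: tau_max = (2 × 4499) / (π × 0.06307^3) = 1.142 × 10⁷ Pa = 11.42 MPa
  Case 2: tau_max = (2 × 7362) / (π × 0.03592^3) = 1.011 × 10⁸ Pa = 101.1 MPa
  Case 3: tau_max = (2 × 8755) / (π × 0.01978^3) = 7.202 × 10⁸ Pa = 720.2 MPa
Ordering: 720.2 MPa (case 3) > 101.1 MPa (case 2) > 11.42 MPa (case 1)
Final answer: 3, 2, 1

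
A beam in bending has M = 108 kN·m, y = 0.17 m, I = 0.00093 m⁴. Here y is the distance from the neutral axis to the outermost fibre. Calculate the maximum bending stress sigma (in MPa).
Model: a beam in bending, so sigma = (M·y) / I.
Convert to SI units:
  M = 108 kN·m = 108000 N·m
Substitute:
  sigma = (108000 × 0.17) / 0.00093
  sigma = 1.974 × 10⁷ Pa
Convert: sigma = 1.974 × 10⁷ Pa = 19.74 MPa
Final answer: sigma = 19.74 MPa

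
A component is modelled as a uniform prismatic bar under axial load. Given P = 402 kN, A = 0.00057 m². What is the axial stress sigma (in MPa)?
Model: a uniform prismatic bar under axial load, so sigma = P / A.
Convert to SI units:
  P = 402 kN = 402000 N
Substitute:
  sigma = 402000 / 0.00057
  sigma = 7.053 × 10⁸ Pa
Convert: sigma = 7.053 × 10⁸ Pa = 705.3 MPa
Final answer: sigma = 705.3 MPa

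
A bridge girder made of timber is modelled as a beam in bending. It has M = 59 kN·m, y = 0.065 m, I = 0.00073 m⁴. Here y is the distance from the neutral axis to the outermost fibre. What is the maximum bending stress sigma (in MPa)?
Model: a beam in bending, so sigma = (M·y) / I.
Convert to SI units:
  M = 59 kN·m = 59000 N·m
Substitute:
  sigma = (59000 × 0.065) / 0.00073
  sigma = 5.253 × 10⁶ Pa
Convert: sigma = 5.253 × 10⁶ Pa = 5.253 MPa
Final answer: sigma = 5.253 MPa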